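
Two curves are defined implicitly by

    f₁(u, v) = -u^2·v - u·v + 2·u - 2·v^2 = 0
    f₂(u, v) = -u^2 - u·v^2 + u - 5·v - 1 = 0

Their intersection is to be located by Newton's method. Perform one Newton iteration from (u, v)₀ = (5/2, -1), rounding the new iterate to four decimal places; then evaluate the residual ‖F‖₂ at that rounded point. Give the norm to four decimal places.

At (5/2, -1): F = (11.7500, -2.2500).
Jacobian J = [[-2·u·v - v + 2, -u^2 - u - 4·v], [-2·u - v^2 + 1, -2·u·v - 5]].
At the point, J = [[8.0000, -4.7500], [-5.0000, 0.0000]] (det J = -23.7500).
Solving J·Δ = −F gives Δ = (-0.4500, 1.7158).
Then the next iterate is (u, v)₁ = (2.0500, 0.7158).
Re-evaluating at (2.0500, 0.7158): F = (-1.400279, -7.781858), so ‖F‖₂ = 7.9068.

7.9068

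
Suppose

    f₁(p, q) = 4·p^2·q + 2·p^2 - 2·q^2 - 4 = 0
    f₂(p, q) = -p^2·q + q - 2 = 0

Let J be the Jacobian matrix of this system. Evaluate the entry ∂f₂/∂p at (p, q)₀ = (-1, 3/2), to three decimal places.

∂f₂/∂p = -2·p·q.
At (-1, 3/2) this is 3.000.

3.000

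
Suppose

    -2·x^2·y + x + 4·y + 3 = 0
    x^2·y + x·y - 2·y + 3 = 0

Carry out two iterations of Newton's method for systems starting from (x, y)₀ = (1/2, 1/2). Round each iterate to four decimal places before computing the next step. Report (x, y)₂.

(-5.3856, 0.9181)

At (1/2, 1/2): F = (5.2500, 2.3750).
Jacobian J = [[-4·x·y + 1, -2·x^2 + 4], [2·x·y + y, x^2 + x - 2]].
At the point, J = [[0.0000, 3.5000], [1.0000, -1.2500]] (det J = -3.5000).
Solving J·Δ = −F gives Δ = (-4.2500, -1.5000).
Then the next iterate is (x, y)₁ = (-3.7500, -1.0000).
Round to (-3.7500, -1.0000) and repeat: F = (23.3750, -5.3125), J = [[-14.0000, -24.1250], [6.5000, 8.3125]].
Δ = (-1.6356, 1.9181), so (x, y)₂ = (-5.3856, 0.9181).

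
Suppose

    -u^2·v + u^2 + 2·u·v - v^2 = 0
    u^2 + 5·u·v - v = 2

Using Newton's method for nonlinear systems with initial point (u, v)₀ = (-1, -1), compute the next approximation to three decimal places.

(-0.552, -0.690)

At (-1, -1): F = (3.000, 5.000).
Jacobian J = [[-2·u·v + 2·u + 2·v, -u^2 + 2·u - 2·v], [2·u + 5·v, 5·u - 1]].
At the point, J = [[-6.000, -1.000], [-7.000, -6.000]] (det J = 29.000).
Solving J·Δ = −F gives Δ = (0.448, 0.310).
Then the next iterate is (u, v)₁ = (-0.552, -0.690).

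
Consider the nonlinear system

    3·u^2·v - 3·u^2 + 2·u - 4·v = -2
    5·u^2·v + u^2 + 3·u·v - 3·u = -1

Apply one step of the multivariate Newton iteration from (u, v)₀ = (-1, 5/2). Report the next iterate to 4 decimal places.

(-1.0274, -2.8082)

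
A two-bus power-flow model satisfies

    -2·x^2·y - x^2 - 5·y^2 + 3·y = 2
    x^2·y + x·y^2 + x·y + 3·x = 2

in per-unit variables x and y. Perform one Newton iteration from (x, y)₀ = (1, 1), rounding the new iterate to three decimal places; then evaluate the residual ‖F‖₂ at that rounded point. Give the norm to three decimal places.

At (1, 1): F = (-7.000, 4.000).
Jacobian J = [[-4·x·y - 2·x, -2·x^2 - 10·y + 3], [2·x·y + y^2 + y + 3, x^2 + 2·x·y + x]].
At the point, J = [[-6.000, -9.000], [7.000, 4.000]] (det J = 39.000).
Solving J·Δ = −F gives Δ = (-0.205, -0.641).
Then the next iterate is (x, y)₁ = (0.795, 0.359).
Re-evaluating at (0.795, 0.359): F = (-2.65322, 0.99976), so ‖F‖₂ = 2.835.

2.835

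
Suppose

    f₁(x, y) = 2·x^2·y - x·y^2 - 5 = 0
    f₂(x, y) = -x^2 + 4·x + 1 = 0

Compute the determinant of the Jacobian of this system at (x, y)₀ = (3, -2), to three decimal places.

J = [[4·x·y - y^2, 2·x^2 - 2·x·y], [-2·x + 4, 0]].
At the point, J = [[-28.000, 30.000], [-2.000, 0.000]].
det J = 60.000.

60.000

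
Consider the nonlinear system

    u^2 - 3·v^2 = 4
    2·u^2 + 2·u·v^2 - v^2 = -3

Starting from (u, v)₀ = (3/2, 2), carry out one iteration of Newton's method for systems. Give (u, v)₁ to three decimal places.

(1.104, 0.755)

At (3/2, 2): F = (-13.750, 15.500).
Jacobian J = [[2·u, -6·v], [4·u + 2·v^2, 4·u·v - 2·v]].
At the point, J = [[3.000, -12.000], [14.000, 8.000]] (det J = 192.000).
Solving J·Δ = −F gives Δ = (-0.396, -1.245).
Then the next iterate is (u, v)₁ = (1.104, 0.755).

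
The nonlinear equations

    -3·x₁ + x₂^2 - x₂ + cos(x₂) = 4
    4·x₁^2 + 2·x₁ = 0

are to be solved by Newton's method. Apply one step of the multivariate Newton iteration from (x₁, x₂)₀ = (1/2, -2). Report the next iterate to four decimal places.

At (1/2, -2): F = (0.083853, 2.0000).
Jacobian J = [[-3, 2·x₂ - sin(x₂) - 1], [8·x₁ + 2, 0]].
At the point, J = [[-3.0000, -4.090703], [6.0000, 0.0000]] (det J = 24.544215).
Solving J·Δ = −F gives Δ = (-0.3333, 0.2650).
Then the next iterate is (x₁, x₂)₁ = (0.1667, -1.7350).

(0.1667, -1.7350)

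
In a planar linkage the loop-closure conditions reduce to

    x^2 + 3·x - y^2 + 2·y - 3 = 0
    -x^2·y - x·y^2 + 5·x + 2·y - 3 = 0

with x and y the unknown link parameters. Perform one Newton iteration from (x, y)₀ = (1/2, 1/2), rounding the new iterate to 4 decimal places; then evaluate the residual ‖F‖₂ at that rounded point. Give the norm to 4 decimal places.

At (1/2, 1/2): F = (-0.5000, 0.2500).
Jacobian J = [[2·x + 3, -2·y + 2], [-2·x·y - y^2 + 5, -x^2 - 2·x·y + 2]].
At the point, J = [[4.0000, 1.0000], [4.2500, 1.2500]] (det J = 0.7500).
Solving J·Δ = −F gives Δ = (1.1667, -4.1667).
Then the next iterate is (x, y)₁ = (1.6667, -3.6667).
Re-evaluating at (1.6667, -3.6667): F = (-16.0001, -14.222478), so ‖F‖₂ = 21.4075.

21.4075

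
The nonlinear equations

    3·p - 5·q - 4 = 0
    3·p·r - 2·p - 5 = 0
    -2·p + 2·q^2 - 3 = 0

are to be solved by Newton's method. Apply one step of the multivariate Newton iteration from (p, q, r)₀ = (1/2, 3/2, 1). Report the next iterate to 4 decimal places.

At (1/2, 3/2, 1): F = (-10.0000, -4.5000, 0.5000).
Jacobian J = [[3, -5, 0], [3·r - 2, 0, 3·p], [-2, 4·q, 0]].
At the point, J = [[3.0000, -5.0000, 0.0000], [1.0000, 0.0000, 1.5000], [-2.0000, 6.0000, 0.0000]] (det J = -12.0000).
Solving J·Δ = −F gives Δ = (7.1875, 2.3125, -1.7917).
Then the next iterate is (p, q, r)₁ = (7.6875, 3.8125, -0.7917).

(7.6875, 3.8125, -0.7917)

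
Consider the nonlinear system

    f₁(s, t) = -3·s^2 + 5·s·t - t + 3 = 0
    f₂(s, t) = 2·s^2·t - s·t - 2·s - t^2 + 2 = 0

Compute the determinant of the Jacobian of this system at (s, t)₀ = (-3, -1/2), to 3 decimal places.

413.000

J = [[-6·s + 5·t, 5·s - 1], [4·s·t - t - 2, 2·s^2 - s - 2·t]].
At the point, J = [[15.500, -16.000], [4.500, 22.000]].
det J = 413.000.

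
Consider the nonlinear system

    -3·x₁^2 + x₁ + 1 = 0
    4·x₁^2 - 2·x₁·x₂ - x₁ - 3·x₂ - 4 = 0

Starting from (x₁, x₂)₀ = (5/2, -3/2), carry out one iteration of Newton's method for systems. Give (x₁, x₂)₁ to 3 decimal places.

At (5/2, -3/2): F = (-15.250, 30.500).
Jacobian J = [[-6·x₁ + 1, 0], [8·x₁ - 2·x₂ - 1, -2·x₁ - 3]].
At the point, J = [[-14.000, 0.000], [22.000, -8.000]] (det J = 112.000).
Solving J·Δ = −F gives Δ = (-1.089, 0.817).
Then the next iterate is (x₁, x₂)₁ = (1.411, -0.683).

(1.411, -0.683)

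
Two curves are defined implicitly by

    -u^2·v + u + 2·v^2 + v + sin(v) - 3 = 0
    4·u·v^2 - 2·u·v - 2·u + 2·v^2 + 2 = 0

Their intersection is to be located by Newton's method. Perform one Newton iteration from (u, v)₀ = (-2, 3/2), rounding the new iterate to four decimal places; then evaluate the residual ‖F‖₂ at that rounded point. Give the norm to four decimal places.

0.4427

At (-2, 3/2): F = (-4.002505, -1.5000).
Jacobian J = [[-2·u·v + 1, -u^2 + 4·v + cos(v) + 1], [4·v^2 - 2·v - 2, 8·u·v - 2·u + 4·v]].
At the point, J = [[7.0000, 3.070737], [4.0000, -14.0000]] (det J = -110.282949).
Solving J·Δ = −F gives Δ = (0.5499, 0.0500).
Then the next iterate is (u, v)₁ = (-1.4501, 1.5500).
Re-evaluating at (-1.4501, 1.5500): F = (-0.354641, 0.265049), so ‖F‖₂ = 0.4427.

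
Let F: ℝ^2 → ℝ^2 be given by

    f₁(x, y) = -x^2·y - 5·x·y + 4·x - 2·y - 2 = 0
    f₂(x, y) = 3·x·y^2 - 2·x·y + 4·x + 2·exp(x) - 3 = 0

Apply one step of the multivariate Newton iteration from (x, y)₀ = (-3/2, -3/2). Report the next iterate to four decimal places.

(0.4767, -1.7959)

At (-3/2, -3/2): F = (-12.8750, -23.178740).
Jacobian J = [[-2·x·y - 5·y + 4, -x^2 - 5·x - 2], [3·y^2 - 2·y + 2·exp(x) + 4, 6·x·y - 2·x]].
At the point, J = [[7.0000, 3.2500], [14.196260, 16.5000]] (det J = 69.362154).
Solving J·Δ = −F gives Δ = (1.9767, -0.2959).
Then the next iterate is (x, y)₁ = (0.4767, -1.7959).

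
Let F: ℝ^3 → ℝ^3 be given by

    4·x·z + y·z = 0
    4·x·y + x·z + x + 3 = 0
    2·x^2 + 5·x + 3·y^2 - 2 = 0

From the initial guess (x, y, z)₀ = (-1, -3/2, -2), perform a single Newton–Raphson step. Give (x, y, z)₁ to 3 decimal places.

At (-1, -3/2, -2): F = (11.000, 10.000, 1.750).
Jacobian J = [[4·z, z, 4·x + y], [4·y + z + 1, 4·x, x], [4·x + 5, 6·y, 0]].
At the point, J = [[-8.000, -2.000, -5.500], [-7.000, -4.000, -1.000], [1.000, -9.000, 0.000]] (det J = -294.500).
Solving J·Δ = −F gives Δ = (1.226, 0.331, 0.097).
Then the next iterate is (x, y, z)₁ = (0.226, -1.169, -1.903).

(0.226, -1.169, -1.903)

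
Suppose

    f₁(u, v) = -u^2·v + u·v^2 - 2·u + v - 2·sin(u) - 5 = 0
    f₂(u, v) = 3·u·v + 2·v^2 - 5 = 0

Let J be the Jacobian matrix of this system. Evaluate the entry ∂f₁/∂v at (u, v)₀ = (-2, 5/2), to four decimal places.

∂f₁/∂v = -u^2 + 2·u·v + 1.
At (-2, 5/2) this is -13.0000.

-13.0000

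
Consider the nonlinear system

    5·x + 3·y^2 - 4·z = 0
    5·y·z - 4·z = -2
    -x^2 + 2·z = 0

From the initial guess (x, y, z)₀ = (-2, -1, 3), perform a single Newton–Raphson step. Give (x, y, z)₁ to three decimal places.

(-0.941, -1.205, -0.119)

At (-2, -1, 3): F = (-19.000, -25.000, 2.000).
Jacobian J = [[5, 6·y, -4], [0, 5·z, 5·y - 4], [-2·x, 0, 2]].
At the point, J = [[5.000, -6.000, -4.000], [0.000, 15.000, -9.000], [4.000, 0.000, 2.000]] (det J = 606.000).
Solving J·Δ = −F gives Δ = (1.059, -0.205, -3.119).
Then the next iterate is (x, y, z)₁ = (-0.941, -1.205, -0.119).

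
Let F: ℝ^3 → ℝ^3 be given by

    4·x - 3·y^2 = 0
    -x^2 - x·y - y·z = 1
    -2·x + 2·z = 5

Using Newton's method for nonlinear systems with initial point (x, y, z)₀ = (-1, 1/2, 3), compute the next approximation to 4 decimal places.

At (-1, 1/2, 3): F = (-4.7500, -3.0000, 3.0000).
Jacobian J = [[4, -6·y, 0], [-2·x - y, -x - z, -y], [-2, 0, 2]].
At the point, J = [[4.0000, -3.0000, 0.0000], [1.5000, -2.0000, -0.5000], [-2.0000, 0.0000, 2.0000]] (det J = -10.0000).
Solving J·Δ = −F gives Δ = (0.5500, -0.8500, -0.9500).
Then the next iterate is (x, y, z)₁ = (-0.4500, -0.3500, 2.0500).

(-0.4500, -0.3500, 2.0500)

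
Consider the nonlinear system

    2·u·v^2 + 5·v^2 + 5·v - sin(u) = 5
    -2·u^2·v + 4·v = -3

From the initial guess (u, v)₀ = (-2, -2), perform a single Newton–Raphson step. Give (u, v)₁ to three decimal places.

(-0.338, -5.899)

At (-2, -2): F = (-10.09070, 11.000).
Jacobian J = [[2·v^2 - cos(u), 4·u·v + 10·v + 5], [-4·u·v, -2·u^2 + 4]].
At the point, J = [[8.41615, 1.000], [-16.000, -4.000]] (det J = -17.66459).
Solving J·Δ = −F gives Δ = (1.662, -3.899).
Then the next iterate is (u, v)₁ = (-0.338, -5.899).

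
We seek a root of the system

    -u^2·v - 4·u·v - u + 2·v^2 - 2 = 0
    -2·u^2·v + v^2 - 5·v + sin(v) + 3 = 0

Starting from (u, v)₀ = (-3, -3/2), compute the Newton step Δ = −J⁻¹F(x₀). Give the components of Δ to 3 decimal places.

(-1.817, 2.756)

At (-3, -3/2): F = (1.000, 38.75251).
Jacobian J = [[-2·u·v - 4·v - 1, -u^2 - 4·u + 4·v], [-4·u·v, -2·u^2 + 2·v + cos(v) - 5]].
At the point, J = [[-4.000, -3.000], [-18.000, -25.92926]] (det J = 49.71705).
Solving J·Δ = −F gives Δ = (-1.817, 2.756).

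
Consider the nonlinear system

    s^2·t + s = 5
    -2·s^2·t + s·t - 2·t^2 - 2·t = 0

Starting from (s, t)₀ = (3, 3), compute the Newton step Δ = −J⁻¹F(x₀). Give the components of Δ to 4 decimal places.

At (3, 3): F = (25.0000, -69.0000).
Jacobian J = [[2·s·t + 1, s^2], [-4·s·t + t, -2·s^2 + s - 4·t - 2]].
At the point, J = [[19.0000, 9.0000], [-33.0000, -29.0000]] (det J = -254.0000).
Solving J·Δ = −F gives Δ = (-0.4094, -1.9134).

(-0.4094, -1.9134)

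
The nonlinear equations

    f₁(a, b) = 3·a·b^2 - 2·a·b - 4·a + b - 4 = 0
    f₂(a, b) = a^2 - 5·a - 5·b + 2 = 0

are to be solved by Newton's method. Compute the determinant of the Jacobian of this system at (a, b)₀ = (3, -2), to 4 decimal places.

-19.0000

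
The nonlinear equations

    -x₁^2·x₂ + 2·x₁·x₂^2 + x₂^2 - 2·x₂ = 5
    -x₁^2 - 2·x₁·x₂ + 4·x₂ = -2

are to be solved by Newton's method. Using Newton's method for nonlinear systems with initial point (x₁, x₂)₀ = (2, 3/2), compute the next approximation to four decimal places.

(1.7143, 1.7579)

At (2, 3/2): F = (-2.7500, -2.0000).
Jacobian J = [[-2·x₁·x₂ + 2·x₂^2, -x₁^2 + 4·x₁·x₂ + 2·x₂ - 2], [-2·x₁ - 2·x₂, -2·x₁ + 4]].
At the point, J = [[-1.5000, 9.0000], [-7.0000, 0.0000]] (det J = 63.0000).
Solving J·Δ = −F gives Δ = (-0.2857, 0.2579).
Then the next iterate is (x₁, x₂)₁ = (1.7143, 1.7579).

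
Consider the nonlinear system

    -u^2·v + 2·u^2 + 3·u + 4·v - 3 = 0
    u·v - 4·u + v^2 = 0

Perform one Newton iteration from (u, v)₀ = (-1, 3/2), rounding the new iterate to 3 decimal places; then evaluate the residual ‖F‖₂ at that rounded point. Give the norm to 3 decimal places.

0.323

At (-1, 3/2): F = (0.500, 4.750).
Jacobian J = [[-2·u·v + 4·u + 3, -u^2 + 4], [v - 4, u + 2·v]].
At the point, J = [[2.000, 3.000], [-2.500, 2.000]] (det J = 11.500).
Solving J·Δ = −F gives Δ = (1.152, -0.935).
Then the next iterate is (u, v)₁ = (0.152, 0.565).
Re-evaluating at (0.152, 0.565): F = (-0.25085, -0.20290), so ‖F‖₂ = 0.323.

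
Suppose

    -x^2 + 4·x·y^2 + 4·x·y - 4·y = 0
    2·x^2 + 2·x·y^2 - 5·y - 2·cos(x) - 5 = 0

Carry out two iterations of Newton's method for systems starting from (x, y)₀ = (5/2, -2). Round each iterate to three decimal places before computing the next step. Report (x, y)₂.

At (5/2, -2): F = (21.750, 39.10229).
Jacobian J = [[-2·x + 4·y^2 + 4·y, 8·x·y + 4·x - 4], [4·x + 2·y^2 + 2·sin(x), 4·x·y - 5]].
At the point, J = [[3.000, -34.000], [19.19694, -25.000]] (det J = 577.69611).
Solving J·Δ = −F gives Δ = (-1.360, 0.520).
Then the next iterate is (x, y)₁ = (1.140, -1.480).
Round to (1.140, -1.480) and repeat: F = (7.85982, 9.15812), J = [[0.56160, -12.93760], [10.75807, -11.74880]].
Δ = (-0.197, 0.599), so (x, y)₂ = (0.943, -0.881).

(0.943, -0.881)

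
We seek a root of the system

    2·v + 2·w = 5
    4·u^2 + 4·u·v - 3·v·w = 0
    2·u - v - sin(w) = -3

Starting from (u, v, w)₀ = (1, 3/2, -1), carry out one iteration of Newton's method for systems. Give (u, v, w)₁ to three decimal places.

At (1, 3/2, -1): F = (-4.000, 14.500, 4.34147).
Jacobian J = [[0, 2, 2], [8·u + 4·v, 4·u - 3·w, -3·v], [2, -1, -cos(w)]].
At the point, J = [[0.000, 2.000, 2.000], [14.000, 7.000, -4.500], [2.000, -1.000, -0.54030]] (det J = -58.87154).
Solving J·Δ = −F gives Δ = (-1.360, 1.177, 0.823).
Then the next iterate is (u, v, w)₁ = (-0.360, 2.677, -0.177).

(-0.360, 2.677, -0.177)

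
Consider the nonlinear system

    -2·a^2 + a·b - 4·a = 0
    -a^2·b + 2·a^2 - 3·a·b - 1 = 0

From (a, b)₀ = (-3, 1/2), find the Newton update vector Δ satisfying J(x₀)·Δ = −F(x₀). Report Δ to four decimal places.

(1.6190, 2.0873)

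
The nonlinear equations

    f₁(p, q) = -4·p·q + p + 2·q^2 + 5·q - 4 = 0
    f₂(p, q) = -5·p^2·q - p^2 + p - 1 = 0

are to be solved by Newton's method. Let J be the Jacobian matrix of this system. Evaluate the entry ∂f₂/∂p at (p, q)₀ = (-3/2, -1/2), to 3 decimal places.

-3.500

∂f₂/∂p = -10·p·q - 2·p + 1.
At (-3/2, -1/2) this is -3.500.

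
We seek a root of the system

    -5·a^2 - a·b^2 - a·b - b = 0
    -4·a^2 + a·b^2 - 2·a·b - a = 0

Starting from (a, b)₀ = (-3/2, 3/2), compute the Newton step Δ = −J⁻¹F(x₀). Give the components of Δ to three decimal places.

(0.625, 0.019)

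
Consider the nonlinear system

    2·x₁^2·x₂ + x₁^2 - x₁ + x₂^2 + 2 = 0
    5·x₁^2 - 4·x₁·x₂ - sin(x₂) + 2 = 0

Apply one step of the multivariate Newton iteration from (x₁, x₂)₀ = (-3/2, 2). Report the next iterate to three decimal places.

(-0.567, 1.550)

At (-3/2, 2): F = (18.750, 24.34070).
Jacobian J = [[4·x₁·x₂ + 2·x₁ - 1, 2·x₁^2 + 2·x₂], [10·x₁ - 4·x₂, -4·x₁ - cos(x₂)]].
At the point, J = [[-16.000, 8.500], [-23.000, 6.41615]] (det J = 92.84165).
Solving J·Δ = −F gives Δ = (0.933, -0.450).
Then the next iterate is (x₁, x₂)₁ = (-0.567, 1.550).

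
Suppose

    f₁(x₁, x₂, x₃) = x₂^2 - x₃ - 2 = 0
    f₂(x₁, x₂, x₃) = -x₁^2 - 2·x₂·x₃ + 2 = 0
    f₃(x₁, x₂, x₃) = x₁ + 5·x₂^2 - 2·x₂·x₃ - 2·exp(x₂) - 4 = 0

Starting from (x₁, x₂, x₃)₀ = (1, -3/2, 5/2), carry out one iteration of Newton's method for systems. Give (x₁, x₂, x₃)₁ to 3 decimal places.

(0.064, -1.241, -0.526)

At (1, -3/2, 5/2): F = (-2.250, 8.500, 15.30374).
Jacobian J = [[0, 2·x₂, -1], [-2·x₁, -2·x₃, -2·x₂], [1, 10·x₂ - 2·x₃ - 2·exp(x₂), -2·x₂]].
At the point, J = [[0.000, -3.000, -1.000], [-2.000, -5.000, 3.000], [1.000, -20.44626, 3.000]] (det J = -72.89252).
Solving J·Δ = −F gives Δ = (-0.936, 0.259, -3.026).
Then the next iterate is (x₁, x₂, x₃)₁ = (0.064, -1.241, -0.526).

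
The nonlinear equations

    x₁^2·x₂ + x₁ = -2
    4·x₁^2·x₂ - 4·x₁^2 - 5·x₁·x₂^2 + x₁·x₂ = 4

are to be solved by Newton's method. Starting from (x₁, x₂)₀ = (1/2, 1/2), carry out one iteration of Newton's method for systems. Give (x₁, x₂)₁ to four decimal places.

(-1.2308, 0.3846)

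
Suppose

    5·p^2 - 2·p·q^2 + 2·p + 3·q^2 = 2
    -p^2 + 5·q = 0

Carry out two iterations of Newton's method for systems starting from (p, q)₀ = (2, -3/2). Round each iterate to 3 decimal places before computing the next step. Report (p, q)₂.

At (2, -3/2): F = (19.750, -11.500).
Jacobian J = [[10·p - 2·q^2 + 2, -4·p·q + 6·q], [-2·p, 5]].
At the point, J = [[17.500, 3.000], [-4.000, 5.000]] (det J = 99.500).
Solving J·Δ = −F gives Δ = (-1.339, 1.229).
Then the next iterate is (p, q)₁ = (0.661, -0.271).
Round to (0.661, -0.271) and repeat: F = (1.62984, -1.79192), J = [[8.46312, -0.90948], [-1.322, 5.000]].
Δ = (-0.159, 0.316), so (p, q)₂ = (0.502, 0.045).

(0.502, 0.045)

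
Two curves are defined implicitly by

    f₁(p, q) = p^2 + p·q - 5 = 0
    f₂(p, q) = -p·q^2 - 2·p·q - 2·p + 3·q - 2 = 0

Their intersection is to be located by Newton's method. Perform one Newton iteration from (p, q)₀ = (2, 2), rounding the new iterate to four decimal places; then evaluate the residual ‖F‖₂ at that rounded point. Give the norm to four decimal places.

6.3832

At (2, 2): F = (3.0000, -16.0000).
Jacobian J = [[2·p + q, p], [-q^2 - 2·q - 2, -2·p·q - 2·p + 3]].
At the point, J = [[6.0000, 2.0000], [-10.0000, -9.0000]] (det J = -34.0000).
Solving J·Δ = −F gives Δ = (0.1471, -1.9412).
Then the next iterate is (p, q)₁ = (2.1471, 0.0588).
Re-evaluating at (2.1471, 0.0588): F = (-0.263712, -6.377722), so ‖F‖₂ = 6.3832.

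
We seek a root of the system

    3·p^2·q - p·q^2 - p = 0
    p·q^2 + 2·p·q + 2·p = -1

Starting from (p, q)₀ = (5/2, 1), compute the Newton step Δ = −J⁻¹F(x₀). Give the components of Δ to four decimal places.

(0.7857, -1.7429)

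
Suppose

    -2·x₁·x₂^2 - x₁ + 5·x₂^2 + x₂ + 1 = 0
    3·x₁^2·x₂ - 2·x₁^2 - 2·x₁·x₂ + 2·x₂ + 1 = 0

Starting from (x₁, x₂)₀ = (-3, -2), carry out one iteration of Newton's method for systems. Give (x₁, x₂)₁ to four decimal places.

(-1.8907, -1.1624)

At (-3, -2): F = (46.0000, -87.0000).
Jacobian J = [[-2·x₂^2 - 1, -4·x₁·x₂ + 10·x₂ + 1], [6·x₁·x₂ - 4·x₁ - 2·x₂, 3·x₁^2 - 2·x₁ + 2]].
At the point, J = [[-9.0000, -43.0000], [52.0000, 35.0000]] (det J = 1921.0000).
Solving J·Δ = −F gives Δ = (1.1093, 0.8376).
Then the next iterate is (x₁, x₂)₁ = (-1.8907, -1.1624).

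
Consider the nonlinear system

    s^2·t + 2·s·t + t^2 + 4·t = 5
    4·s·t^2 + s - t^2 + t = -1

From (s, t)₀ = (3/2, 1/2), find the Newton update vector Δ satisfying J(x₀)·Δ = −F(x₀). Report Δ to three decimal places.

At (3/2, 1/2): F = (-0.125, 4.250).
Jacobian J = [[2·s·t + 2·t, s^2 + 2·s + 2·t + 4], [4·t^2 + 1, 8·s·t - 2·t + 1]].
At the point, J = [[2.500, 10.250], [2.000, 6.000]] (det J = -5.500).
Solving J·Δ = −F gives Δ = (-8.057, 1.977).

(-8.057, 1.977)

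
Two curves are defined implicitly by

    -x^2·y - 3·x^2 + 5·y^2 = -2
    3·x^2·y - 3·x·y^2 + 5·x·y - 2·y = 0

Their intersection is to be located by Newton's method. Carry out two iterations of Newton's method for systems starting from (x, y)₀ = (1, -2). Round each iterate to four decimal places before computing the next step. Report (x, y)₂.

(0.7135, -0.4292)

At (1, -2): F = (21.0000, -24.0000).
Jacobian J = [[-2·x·y - 6·x, -x^2 + 10·y], [6·x·y - 3·y^2 + 5·y, 3·x^2 - 6·x·y + 5·x - 2]].
At the point, J = [[-2.0000, -21.0000], [-34.0000, 18.0000]] (det J = -750.0000).
Solving J·Δ = −F gives Δ = (-0.1680, 1.0160).
Then the next iterate is (x, y)₁ = (0.8320, -0.9840).
Round to (0.8320, -0.9840) and repeat: F = (5.445756, -6.585652), J = [[-3.354624, -10.532224], [-12.736896, 9.1488]].
Δ = (-0.1185, 0.5548), so (x, y)₂ = (0.7135, -0.4292).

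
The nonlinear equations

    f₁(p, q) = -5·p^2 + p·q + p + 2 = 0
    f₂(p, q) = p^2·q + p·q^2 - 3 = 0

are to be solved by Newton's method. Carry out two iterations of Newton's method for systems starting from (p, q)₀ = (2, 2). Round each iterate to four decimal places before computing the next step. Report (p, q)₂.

At (2, 2): F = (-12.0000, 13.0000).
Jacobian J = [[-10·p + q + 1, p], [2·p·q + q^2, p^2 + 2·p·q]].
At the point, J = [[-17.0000, 2.0000], [12.0000, 12.0000]] (det J = -228.0000).
Solving J·Δ = −F gives Δ = (-0.7456, -0.3377).
Then the next iterate is (p, q)₁ = (1.2544, 1.6623).
Round to (1.2544, 1.6623) and repeat: F = (-2.528008, 3.081871), J = [[-9.8817, 1.2544], [6.933620, 5.743898]].
Δ = (-0.2809, -0.1975), so (p, q)₂ = (0.9735, 1.4648).

(0.9735, 1.4648)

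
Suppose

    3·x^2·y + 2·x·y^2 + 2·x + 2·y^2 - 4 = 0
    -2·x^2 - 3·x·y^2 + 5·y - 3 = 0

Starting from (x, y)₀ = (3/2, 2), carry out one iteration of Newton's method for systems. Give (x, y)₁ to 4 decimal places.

At (3/2, 2): F = (32.5000, -15.5000).
Jacobian J = [[6·x·y + 2·y^2 + 2, 3·x^2 + 4·x·y + 4·y], [-4·x - 3·y^2, -6·x·y + 5]].
At the point, J = [[28.0000, 26.7500], [-18.0000, -13.0000]] (det J = 117.5000).
Solving J·Δ = −F gives Δ = (0.0670, -1.2851).
Then the next iterate is (x, y)₁ = (1.5670, 0.7149).

(1.5670, 0.7149)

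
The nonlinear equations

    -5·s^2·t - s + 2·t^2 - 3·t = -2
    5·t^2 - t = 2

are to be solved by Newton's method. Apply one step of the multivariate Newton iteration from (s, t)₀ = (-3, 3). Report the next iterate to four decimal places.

(-2.1984, 1.6207)

At (-3, 3): F = (-121.0000, 40.0000).
Jacobian J = [[-10·s·t - 1, -5·s^2 + 4·t - 3], [0, 10·t - 1]].
At the point, J = [[89.0000, -36.0000], [0.0000, 29.0000]] (det J = 2581.0000).
Solving J·Δ = −F gives Δ = (0.8016, -1.3793).
Then the next iterate is (s, t)₁ = (-2.1984, 1.6207).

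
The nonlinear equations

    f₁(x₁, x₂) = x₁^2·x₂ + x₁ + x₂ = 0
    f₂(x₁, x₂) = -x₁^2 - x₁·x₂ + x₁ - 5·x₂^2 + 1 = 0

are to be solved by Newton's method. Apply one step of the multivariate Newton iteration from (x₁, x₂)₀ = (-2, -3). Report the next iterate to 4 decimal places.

At (-2, -3): F = (-17.0000, -56.0000).
Jacobian J = [[2·x₁·x₂ + 1, x₁^2 + 1], [-2·x₁ - x₂ + 1, -x₁ - 10·x₂]].
At the point, J = [[13.0000, 5.0000], [8.0000, 32.0000]] (det J = 376.0000).
Solving J·Δ = −F gives Δ = (0.7021, 1.5745).
Then the next iterate is (x₁, x₂)₁ = (-1.2979, -1.4255).

(-1.2979, -1.4255)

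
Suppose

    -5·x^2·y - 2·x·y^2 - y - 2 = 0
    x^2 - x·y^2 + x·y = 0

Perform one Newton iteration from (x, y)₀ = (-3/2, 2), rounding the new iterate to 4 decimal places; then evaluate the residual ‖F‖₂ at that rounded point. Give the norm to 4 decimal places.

5.2304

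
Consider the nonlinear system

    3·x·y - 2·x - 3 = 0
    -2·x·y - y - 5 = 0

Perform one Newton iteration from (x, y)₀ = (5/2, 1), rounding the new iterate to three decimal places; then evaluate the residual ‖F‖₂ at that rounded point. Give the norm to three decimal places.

At (5/2, 1): F = (-0.500, -11.000).
Jacobian J = [[3·y - 2, 3·x], [-2·y, -2·x - 1]].
At the point, J = [[1.000, 7.500], [-2.000, -6.000]] (det J = 9.000).
Solving J·Δ = −F gives Δ = (-9.500, 1.333).
Then the next iterate is (x, y)₁ = (-7.000, 2.333).
Re-evaluating at (-7.000, 2.333): F = (-37.993, 25.329), so ‖F‖₂ = 45.662.

45.662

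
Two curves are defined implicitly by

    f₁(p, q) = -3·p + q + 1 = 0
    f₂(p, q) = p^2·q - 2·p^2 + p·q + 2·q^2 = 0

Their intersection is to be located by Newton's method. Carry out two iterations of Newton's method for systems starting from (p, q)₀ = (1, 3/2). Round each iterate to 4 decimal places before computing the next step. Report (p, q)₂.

At (1, 3/2): F = (-0.5000, 5.5000).
Jacobian J = [[-3, 1], [2·p·q - 4·p + q, p^2 + p + 4·q]].
At the point, J = [[-3.0000, 1.0000], [0.5000, 8.0000]] (det J = -24.5000).
Solving J·Δ = −F gives Δ = (-0.3878, -0.6633).
Then the next iterate is (p, q)₁ = (0.6122, 0.8367).
Round to (0.6122, 0.8367) and repeat: F = (0.0001, 1.476370), J = [[-3.0000, 1.0000], [-0.587645, 4.333789]].
Δ = (-0.1189, -0.3568), so (p, q)₂ = (0.4933, 0.4799).

(0.4933, 0.4799)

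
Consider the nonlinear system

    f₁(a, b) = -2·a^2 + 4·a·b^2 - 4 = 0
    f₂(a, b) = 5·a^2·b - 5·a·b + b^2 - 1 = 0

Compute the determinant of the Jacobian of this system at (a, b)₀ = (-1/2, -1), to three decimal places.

-29.500

J = [[-4·a + 4·b^2, 8·a·b], [10·a·b - 5·b, 5·a^2 - 5·a + 2·b]].
At the point, J = [[6.000, 4.000], [10.000, 1.750]].
det J = -29.500.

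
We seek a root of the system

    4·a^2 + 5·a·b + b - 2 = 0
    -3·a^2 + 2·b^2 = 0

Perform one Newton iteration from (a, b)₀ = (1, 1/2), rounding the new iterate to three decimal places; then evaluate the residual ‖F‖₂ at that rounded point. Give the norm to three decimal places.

1.073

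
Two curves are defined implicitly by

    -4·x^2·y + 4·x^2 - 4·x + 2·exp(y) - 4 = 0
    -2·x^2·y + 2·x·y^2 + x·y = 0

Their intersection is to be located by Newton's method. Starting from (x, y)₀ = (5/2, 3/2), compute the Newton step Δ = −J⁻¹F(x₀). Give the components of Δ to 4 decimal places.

(-0.6897, -0.4914)

At (5/2, 3/2): F = (-17.536622, -3.7500).
Jacobian J = [[-8·x·y + 8·x - 4, -4·x^2 + 2·exp(y)], [-4·x·y + 2·y^2 + y, -2·x^2 + 4·x·y + x]].
At the point, J = [[-14.0000, -16.036622], [-9.0000, 5.0000]] (det J = -214.329597).
Solving J·Δ = −F gives Δ = (-0.6897, -0.4914).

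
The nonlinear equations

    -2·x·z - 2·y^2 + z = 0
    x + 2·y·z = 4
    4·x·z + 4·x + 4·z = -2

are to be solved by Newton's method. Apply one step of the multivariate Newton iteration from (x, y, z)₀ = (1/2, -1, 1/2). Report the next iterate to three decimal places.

At (1/2, -1, 1/2): F = (-2.000, -4.500, 7.000).
Jacobian J = [[-2·z, -4·y, -2·x + 1], [1, 2·z, 2·y], [4·z + 4, 0, 4·x + 4]].
At the point, J = [[-1.000, 4.000, 0.000], [1.000, 1.000, -2.000], [6.000, 0.000, 6.000]] (det J = -78.000).
Solving J·Δ = −F gives Δ = (0.513, 0.628, -1.679).
Then the next iterate is (x, y, z)₁ = (1.013, -0.372, -1.179).

(1.013, -0.372, -1.179)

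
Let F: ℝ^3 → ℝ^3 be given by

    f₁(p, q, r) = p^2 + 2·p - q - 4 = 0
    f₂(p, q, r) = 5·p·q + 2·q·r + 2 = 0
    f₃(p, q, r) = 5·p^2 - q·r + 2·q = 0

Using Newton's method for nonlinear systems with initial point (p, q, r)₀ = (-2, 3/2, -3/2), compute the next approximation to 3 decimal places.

At (-2, 3/2, -3/2): F = (-5.500, -17.500, 25.250).
Jacobian J = [[2·p + 2, -1, 0], [5·q, 5·p + 2·r, 2·q], [10·p, -r + 2, -q]].
At the point, J = [[-2.000, -1.000, 0.000], [7.500, -13.000, 3.000], [-20.000, 3.500, -1.500]] (det J = 30.750).
Solving J·Δ = −F gives Δ = (3.220, -11.939, -53.951).
Then the next iterate is (p, q, r)₁ = (1.220, -10.439, -55.451).

(1.220, -10.439, -55.451)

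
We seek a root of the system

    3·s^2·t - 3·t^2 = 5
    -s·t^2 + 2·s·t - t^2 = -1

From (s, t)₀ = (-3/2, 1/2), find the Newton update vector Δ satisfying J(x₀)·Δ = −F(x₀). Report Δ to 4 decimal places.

At (-3/2, 1/2): F = (-2.3750, -0.3750).
Jacobian J = [[6·s·t, 3·s^2 - 6·t], [-t^2 + 2·t, -2·s·t + 2·s - 2·t]].
At the point, J = [[-4.5000, 3.7500], [0.7500, -2.5000]] (det J = 8.4375).
Solving J·Δ = −F gives Δ = (-0.8704, -0.4111).

(-0.8704, -0.4111)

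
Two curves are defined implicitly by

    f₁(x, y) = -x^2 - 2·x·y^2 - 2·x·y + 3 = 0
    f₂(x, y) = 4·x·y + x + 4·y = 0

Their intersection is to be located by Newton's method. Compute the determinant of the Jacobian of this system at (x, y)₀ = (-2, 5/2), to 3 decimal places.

J = [[-2·x - 2·y^2 - 2·y, -4·x·y - 2·x], [4·y + 1, 4·x + 4]].
At the point, J = [[-13.500, 24.000], [11.000, -4.000]].
det J = -210.000.

-210.000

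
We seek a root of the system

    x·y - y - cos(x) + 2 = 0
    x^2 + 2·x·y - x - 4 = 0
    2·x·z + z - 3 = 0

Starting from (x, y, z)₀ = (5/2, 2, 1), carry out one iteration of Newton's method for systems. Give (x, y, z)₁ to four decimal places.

(-11.9914, 23.2363, 5.3305)

At (5/2, 2, 1): F = (5.801144, 9.7500, 3.0000).
Jacobian J = [[y + sin(x), x - 1, 0], [2·x + 2·y - 1, 2·x, 0], [2·z, 0, 2·x + 1]].
At the point, J = [[2.598472, 1.5000, 0.0000], [8.0000, 5.0000, 0.0000], [2.0000, 0.0000, 6.0000]] (det J = 5.954164).
Solving J·Δ = −F gives Δ = (-14.4914, 21.2363, 4.3305).
Then the next iterate is (x, y, z)₁ = (-11.9914, 23.2363, 5.3305).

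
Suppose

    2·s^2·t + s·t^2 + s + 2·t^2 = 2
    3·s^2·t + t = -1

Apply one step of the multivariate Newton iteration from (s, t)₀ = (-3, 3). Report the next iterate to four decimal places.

(-1.7500, 2.3750)

At (-3, 3): F = (40.0000, 85.0000).
Jacobian J = [[4·s·t + t^2 + 1, 2·s^2 + 2·s·t + 4·t], [6·s·t, 3·s^2 + 1]].
At the point, J = [[-26.0000, 12.0000], [-54.0000, 28.0000]] (det J = -80.0000).
Solving J·Δ = −F gives Δ = (1.2500, -0.6250).
Then the next iterate is (s, t)₁ = (-1.7500, 2.3750).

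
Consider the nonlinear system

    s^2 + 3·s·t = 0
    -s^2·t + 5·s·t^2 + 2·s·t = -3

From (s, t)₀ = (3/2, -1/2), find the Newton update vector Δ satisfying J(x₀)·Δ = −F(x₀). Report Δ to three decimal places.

(-1.125, 0.375)

At (3/2, -1/2): F = (0.000, 4.500).
Jacobian J = [[2·s + 3·t, 3·s], [-2·s·t + 5·t^2 + 2·t, -s^2 + 10·s·t + 2·s]].
At the point, J = [[1.500, 4.500], [1.750, -6.750]] (det J = -18.000).
Solving J·Δ = −F gives Δ = (-1.125, 0.375).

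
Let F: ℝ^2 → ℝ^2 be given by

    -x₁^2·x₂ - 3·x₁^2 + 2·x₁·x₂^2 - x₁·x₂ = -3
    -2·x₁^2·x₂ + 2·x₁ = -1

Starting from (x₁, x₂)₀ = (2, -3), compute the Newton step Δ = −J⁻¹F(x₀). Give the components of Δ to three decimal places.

(-0.833, 0.917)

At (2, -3): F = (45.000, 29.000).
Jacobian J = [[-2·x₁·x₂ - 6·x₁ + 2·x₂^2 - x₂, -x₁^2 + 4·x₁·x₂ - x₁], [-4·x₁·x₂ + 2, -2·x₁^2]].
At the point, J = [[21.000, -30.000], [26.000, -8.000]] (det J = 612.000).
Solving J·Δ = −F gives Δ = (-0.833, 0.917).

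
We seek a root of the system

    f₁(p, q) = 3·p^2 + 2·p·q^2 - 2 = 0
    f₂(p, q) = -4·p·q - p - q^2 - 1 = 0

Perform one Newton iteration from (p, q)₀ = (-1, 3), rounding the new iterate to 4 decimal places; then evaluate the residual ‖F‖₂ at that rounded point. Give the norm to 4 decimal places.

At (-1, 3): F = (-17.0000, 3.0000).
Jacobian J = [[6·p + 2·q^2, 4·p·q], [-4·q - 1, -4·p - 2·q]].
At the point, J = [[12.0000, -12.0000], [-13.0000, -2.0000]] (det J = -180.0000).
Solving J·Δ = −F gives Δ = (0.3889, -1.0278).
Then the next iterate is (p, q)₁ = (-0.6111, 1.9722).
Re-evaluating at (-0.6111, 1.9722): F = (-5.633506, 0.542373), so ‖F‖₂ = 5.6596.

5.6596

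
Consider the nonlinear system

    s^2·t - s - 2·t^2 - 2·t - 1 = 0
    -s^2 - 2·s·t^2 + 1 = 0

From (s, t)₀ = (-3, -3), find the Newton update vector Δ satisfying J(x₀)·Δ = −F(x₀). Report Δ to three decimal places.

(1.193, 0.880)

At (-3, -3): F = (-37.000, 46.000).
Jacobian J = [[2·s·t - 1, s^2 - 4·t - 2], [-2·s - 2·t^2, -4·s·t]].
At the point, J = [[17.000, 19.000], [-12.000, -36.000]] (det J = -384.000).
Solving J·Δ = −F gives Δ = (1.193, 0.880).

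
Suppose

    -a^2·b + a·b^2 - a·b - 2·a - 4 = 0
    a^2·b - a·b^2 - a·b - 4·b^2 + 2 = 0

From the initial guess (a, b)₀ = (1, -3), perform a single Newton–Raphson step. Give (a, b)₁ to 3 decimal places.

(1.193, -1.490)

At (1, -3): F = (9.000, -43.000).
Jacobian J = [[-2·a·b + b^2 - b - 2, -a^2 + 2·a·b - a], [2·a·b - b^2 - b, a^2 - 2·a·b - a - 8·b]].
At the point, J = [[16.000, -8.000], [-12.000, 30.000]] (det J = 384.000).
Solving J·Δ = −F gives Δ = (0.193, 1.510).
Then the next iterate is (a, b)₁ = (1.193, -1.490).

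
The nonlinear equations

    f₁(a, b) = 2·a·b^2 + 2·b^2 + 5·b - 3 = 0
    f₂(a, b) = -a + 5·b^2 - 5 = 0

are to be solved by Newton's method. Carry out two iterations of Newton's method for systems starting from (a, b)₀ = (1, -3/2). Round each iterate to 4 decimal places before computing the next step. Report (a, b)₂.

At (1, -3/2): F = (-1.5000, 5.2500).
Jacobian J = [[2·b^2, 4·a·b + 4·b + 5], [-1, 10·b]].
At the point, J = [[4.5000, -7.0000], [-1.0000, -15.0000]] (det J = -74.5000).
Solving J·Δ = −F gives Δ = (0.7953, 0.2970).
Then the next iterate is (a, b)₁ = (1.7953, -1.2030).
Round to (1.7953, -1.2030) and repeat: F = (-0.924233, 0.440745), J = [[2.894418, -8.450984], [-1.0000, -12.0300]].
Δ = (0.3430, 0.0081), so (a, b)₂ = (2.1383, -1.1949).

(2.1383, -1.1949)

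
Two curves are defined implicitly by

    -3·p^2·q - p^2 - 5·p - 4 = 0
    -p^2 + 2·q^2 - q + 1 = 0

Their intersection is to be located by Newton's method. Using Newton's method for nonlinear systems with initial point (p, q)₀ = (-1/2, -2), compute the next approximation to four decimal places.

(-0.6136, -0.8182)

At (-1/2, -2): F = (-0.2500, 10.7500).
Jacobian J = [[-6·p·q - 2·p - 5, -3·p^2], [-2·p, 4·q - 1]].
At the point, J = [[-10.0000, -0.7500], [1.0000, -9.0000]] (det J = 90.7500).
Solving J·Δ = −F gives Δ = (-0.1136, 1.1818).
Then the next iterate is (p, q)₁ = (-0.6136, -0.8182).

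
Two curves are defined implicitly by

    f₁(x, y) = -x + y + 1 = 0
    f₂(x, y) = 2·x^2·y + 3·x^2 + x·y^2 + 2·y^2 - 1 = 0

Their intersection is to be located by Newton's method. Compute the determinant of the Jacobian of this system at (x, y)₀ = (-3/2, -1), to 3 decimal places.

-1.500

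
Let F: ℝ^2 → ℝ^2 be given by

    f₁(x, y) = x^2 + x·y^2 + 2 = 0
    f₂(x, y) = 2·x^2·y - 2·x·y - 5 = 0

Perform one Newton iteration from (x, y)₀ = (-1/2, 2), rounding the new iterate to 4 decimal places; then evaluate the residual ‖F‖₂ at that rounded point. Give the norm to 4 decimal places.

At (-1/2, 2): F = (0.2500, -2.0000).
Jacobian J = [[2·x + y^2, 2·x·y], [4·x·y - 2·y, 2·x^2 - 2·x]].
At the point, J = [[3.0000, -2.0000], [-8.0000, 1.5000]] (det J = -11.5000).
Solving J·Δ = −F gives Δ = (-0.3152, -0.3478).
Then the next iterate is (x, y)₁ = (-0.8152, 1.6522).
Re-evaluating at (-0.8152, 1.6522): F = (0.439247, -0.110311), so ‖F‖₂ = 0.4529.

0.4529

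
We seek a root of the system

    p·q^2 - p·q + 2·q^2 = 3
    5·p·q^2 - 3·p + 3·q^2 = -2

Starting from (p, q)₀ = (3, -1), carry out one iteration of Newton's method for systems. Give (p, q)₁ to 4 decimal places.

(2.1957, -0.7391)

At (3, -1): F = (5.0000, 11.0000).
Jacobian J = [[q^2 - q, 2·p·q - p + 4·q], [5·q^2 - 3, 10·p·q + 6·q]].
At the point, J = [[2.0000, -13.0000], [2.0000, -36.0000]] (det J = -46.0000).
Solving J·Δ = −F gives Δ = (-0.8043, 0.2609).
Then the next iterate is (p, q)₁ = (2.1957, -0.7391).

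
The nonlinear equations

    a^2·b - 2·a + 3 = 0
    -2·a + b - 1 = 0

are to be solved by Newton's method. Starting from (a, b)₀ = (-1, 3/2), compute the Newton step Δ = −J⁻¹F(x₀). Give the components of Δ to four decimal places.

(1.3333, 0.1667)

At (-1, 3/2): F = (6.5000, 2.5000).
Jacobian J = [[2·a·b - 2, a^2], [-2, 1]].
At the point, J = [[-5.0000, 1.0000], [-2.0000, 1.0000]] (det J = -3.0000).
Solving J·Δ = −F gives Δ = (1.3333, 0.1667).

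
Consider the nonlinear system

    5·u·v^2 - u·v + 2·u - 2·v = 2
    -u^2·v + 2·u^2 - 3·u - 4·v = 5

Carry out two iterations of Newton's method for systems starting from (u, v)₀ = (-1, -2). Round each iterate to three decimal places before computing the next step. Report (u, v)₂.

(-0.086, -1.180)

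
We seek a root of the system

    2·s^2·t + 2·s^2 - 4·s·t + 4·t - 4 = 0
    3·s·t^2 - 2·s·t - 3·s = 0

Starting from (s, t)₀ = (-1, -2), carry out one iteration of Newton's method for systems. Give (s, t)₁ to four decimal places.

(3.6842, -5.4211)

At (-1, -2): F = (-22.0000, -13.0000).
Jacobian J = [[4·s·t + 4·s - 4·t, 2·s^2 - 4·s + 4], [3·t^2 - 2·t - 3, 6·s·t - 2·s]].
At the point, J = [[12.0000, 10.0000], [13.0000, 14.0000]] (det J = 38.0000).
Solving J·Δ = −F gives Δ = (4.6842, -3.4211).
Then the next iterate is (s, t)₁ = (3.6842, -5.4211).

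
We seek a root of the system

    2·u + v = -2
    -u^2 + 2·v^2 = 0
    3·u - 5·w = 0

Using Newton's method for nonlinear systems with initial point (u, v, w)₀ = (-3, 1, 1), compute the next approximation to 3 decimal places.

At (-3, 1, 1): F = (-3.000, -7.000, -14.000).
Jacobian J = [[2, 1, 0], [-2·u, 4·v, 0], [3, 0, -5]].
At the point, J = [[2.000, 1.000, 0.000], [6.000, 4.000, 0.000], [3.000, 0.000, -5.000]] (det J = -10.000).
Solving J·Δ = −F gives Δ = (2.500, -2.000, -1.300).
Then the next iterate is (u, v, w)₁ = (-0.500, -1.000, -0.300).

(-0.500, -1.000, -0.300)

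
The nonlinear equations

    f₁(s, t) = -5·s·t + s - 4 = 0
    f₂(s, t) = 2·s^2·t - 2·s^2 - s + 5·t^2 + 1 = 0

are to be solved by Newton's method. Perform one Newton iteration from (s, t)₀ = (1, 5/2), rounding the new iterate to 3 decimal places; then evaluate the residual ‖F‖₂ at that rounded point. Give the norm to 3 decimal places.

11.607

At (1, 5/2): F = (-15.500, 34.250).
Jacobian J = [[-5·t + 1, -5·s], [4·s·t - 4·s - 1, 2·s^2 + 10·t]].
At the point, J = [[-11.500, -5.000], [5.000, 27.000]] (det J = -285.500).
Solving J·Δ = −F gives Δ = (-0.866, -1.108).
Then the next iterate is (s, t)₁ = (0.134, 1.392).
Re-evaluating at (0.134, 1.392): F = (-4.79864, 10.56840), so ‖F‖₂ = 11.607.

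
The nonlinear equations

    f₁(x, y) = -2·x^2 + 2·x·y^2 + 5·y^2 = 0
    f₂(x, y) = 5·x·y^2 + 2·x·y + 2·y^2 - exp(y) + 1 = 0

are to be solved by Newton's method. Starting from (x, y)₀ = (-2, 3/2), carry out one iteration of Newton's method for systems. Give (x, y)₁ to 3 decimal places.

At (-2, 3/2): F = (-5.750, -27.48169).
Jacobian J = [[-4·x + 2·y^2, 4·x·y + 10·y], [5·y^2 + 2·y, 10·x·y + 2·x + 4·y - exp(y)]].
At the point, J = [[12.500, 3.000], [14.250, -32.48169]] (det J = -448.77111).
Solving J·Δ = −F gives Δ = (0.600, -0.583).
Then the next iterate is (x, y)₁ = (-1.400, 0.917).

(-1.400, 0.917)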